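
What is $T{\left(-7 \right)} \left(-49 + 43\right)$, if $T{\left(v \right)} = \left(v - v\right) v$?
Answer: $0$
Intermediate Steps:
$T{\left(v \right)} = 0$ ($T{\left(v \right)} = 0 v = 0$)
$T{\left(-7 \right)} \left(-49 + 43\right) = 0 \left(-49 + 43\right) = 0 \left(-6\right) = 0$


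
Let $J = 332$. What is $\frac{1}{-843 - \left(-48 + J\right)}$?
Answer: $- \frac{1}{1127} \approx -0.00088731$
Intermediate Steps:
$\frac{1}{-843 - \left(-48 + J\right)} = \frac{1}{-843 + \left(48 - 332\right)} = \frac{1}{-843 - 284} = \frac{1}{-1127} = - \frac{1}{1127}$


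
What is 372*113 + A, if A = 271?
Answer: 42307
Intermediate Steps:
372*113 + A = 372*113 + 271 = 42036 + 271 = 42307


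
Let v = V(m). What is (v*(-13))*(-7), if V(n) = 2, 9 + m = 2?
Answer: 182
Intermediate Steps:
m = -7 (m = -9 + 2 = -7)
v = 2
(v*(-13))*(-7) = (2*(-13))*(-7) = -26*(-7) = 182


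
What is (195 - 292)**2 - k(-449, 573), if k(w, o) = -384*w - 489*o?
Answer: 117190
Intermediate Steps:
k(w, o) = -489*o - 384*w
(195 - 292)**2 - k(-449, 573) = (195 - 292)**2 - (-489*573 - 384*(-449)) = (-97)**2 - (-280197 + 172416) = 9409 - 1*(-107781) = 9409 + 107781 = 117190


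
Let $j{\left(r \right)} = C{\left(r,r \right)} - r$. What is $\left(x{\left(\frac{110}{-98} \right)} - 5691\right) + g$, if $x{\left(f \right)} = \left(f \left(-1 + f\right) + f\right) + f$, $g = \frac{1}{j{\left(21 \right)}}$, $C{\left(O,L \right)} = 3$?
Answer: $- \frac{245950099}{43218} \approx -5690.9$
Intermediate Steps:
$j{\left(r \right)} = 3 - r$
$g = - \frac{1}{18}$ ($g = \frac{1}{3 - 21} = \frac{1}{-18} = - \frac{1}{18} \approx -0.055556$)
$x{\left(f \right)} = 2 f + f \left(-1 + f\right)$ ($x{\left(f \right)} = \left(f + f \left(-1 + f\right)\right) + f = 2 f + f \left(-1 + f\right)$)
$\left(x{\left(\frac{110}{-98} \right)} - 5691\right) + g = \left(\frac{110}{-98} \left(1 + \frac{110}{-98}\right) - 5691\right) - \frac{1}{18} = \left(110 \left(- \frac{1}{98}\right) \left(1 + 110 \left(- \frac{1}{98}\right)\right) - 5691\right) - \frac{1}{18} = \left(- \frac{55 \left(1 - \frac{55}{49}\right)}{49} - 5691\right) - \frac{1}{18} = \left(\left(- \frac{55}{49}\right) \left(- \frac{6}{49}\right) - 5691\right) - \frac{1}{18} = \left(\frac{330}{2401} - 5691\right) - \frac{1}{18} = - \frac{13663761}{2401} - \frac{1}{18} = - \frac{245950099}{43218}$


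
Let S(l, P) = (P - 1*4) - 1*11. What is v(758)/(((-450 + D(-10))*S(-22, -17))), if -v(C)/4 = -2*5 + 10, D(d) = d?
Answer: 0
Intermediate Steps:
S(l, P) = -15 + P (S(l, P) = (P - 4) - 11 = (-4 + P) - 11 = -15 + P)
v(C) = 0 (v(C) = -4*(-2*5 + 10) = -4*(-10 + 10) = -4*0 = 0)
v(758)/(((-450 + D(-10))*S(-22, -17))) = 0/(((-450 - 10)*(-15 - 17))) = 0/((-460*(-32))) = 0/14720 = 0*(1/14720) = 0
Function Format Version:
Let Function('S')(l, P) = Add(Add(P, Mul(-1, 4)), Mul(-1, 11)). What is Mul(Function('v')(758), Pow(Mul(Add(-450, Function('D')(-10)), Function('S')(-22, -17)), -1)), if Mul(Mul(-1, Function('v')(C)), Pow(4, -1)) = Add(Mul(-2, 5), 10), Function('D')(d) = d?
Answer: 0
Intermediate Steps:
Function('S')(l, P) = Add(-15, P) (Function('S')(l, P) = Add(Add(P, -4), -11) = Add(Add(-4, P), -11) = Add(-15, P))
Function('v')(C) = 0 (Function('v')(C) = Mul(-4, Add(Mul(-2, 5), 10)) = Mul(-4, Add(-10, 10)) = Mul(-4, 0) = 0)
Mul(Function('v')(758), Pow(Mul(Add(-450, Function('D')(-10)), Function('S')(-22, -17)), -1)) = Mul(0, Pow(Mul(Add(-450, -10), Add(-15, -17)), -1)) = Mul(0, Pow(Mul(-460, -32), -1)) = Mul(0, Pow(14720, -1)) = Mul(0, Rational(1, 14720)) = 0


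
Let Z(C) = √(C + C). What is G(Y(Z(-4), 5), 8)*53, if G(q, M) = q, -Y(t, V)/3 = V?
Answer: -795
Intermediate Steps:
Z(C) = √2*√C (Z(C) = √(2*C) = √2*√C)
Y(t, V) = -3*V
G(Y(Z(-4), 5), 8)*53 = -3*5*53 = -15*53 = -795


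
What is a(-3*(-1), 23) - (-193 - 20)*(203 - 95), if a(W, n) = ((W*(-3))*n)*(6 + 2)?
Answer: 21348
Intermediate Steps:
a(W, n) = -24*W*n (a(W, n) = ((-3*W)*n)*8 = -3*W*n*8 = -24*W*n)
a(-3*(-1), 23) - (-193 - 20)*(203 - 95) = -24*(-3*(-1))*23 - (-193 - 20)*(203 - 95) = -24*3*23 - (-213)*108 = -1656 - 1*(-23004) = -1656 + 23004 = 21348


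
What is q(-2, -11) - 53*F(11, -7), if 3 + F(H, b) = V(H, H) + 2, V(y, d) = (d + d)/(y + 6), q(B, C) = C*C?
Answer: 1792/17 ≈ 105.41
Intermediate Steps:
q(B, C) = C²
V(y, d) = 2*d/(6 + y) (V(y, d) = (2*d)/(6 + y) = 2*d/(6 + y))
F(H, b) = -1 + 2*H/(6 + H) (F(H, b) = -3 + (2*H/(6 + H) + 2) = -3 + (2 + 2*H/(6 + H)) = -1 + 2*H/(6 + H))
q(-2, -11) - 53*F(11, -7) = (-11)² - 53*(-6 + 11)/(6 + 11) = 121 - 53*5/17 = 121 - 265/17 = 1792/17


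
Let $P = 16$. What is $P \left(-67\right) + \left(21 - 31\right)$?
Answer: $-1082$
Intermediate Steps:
$P \left(-67\right) + \left(21 - 31\right) = 16 \left(-67\right) + \left(21 - 31\right) = -1072 + \left(21 - 31\right) = -1072 - 10 = -1082$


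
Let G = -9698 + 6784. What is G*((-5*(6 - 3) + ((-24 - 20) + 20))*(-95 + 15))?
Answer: -9091680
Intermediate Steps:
G = -2914
G*((-5*(6 - 3) + ((-24 - 20) + 20))*(-95 + 15)) = -2914*(-5*(6 - 3) + ((-24 - 20) + 20))*(-95 + 15) = -2914*(-5*3 + (-44 + 20))*(-80) = -2914*(-15 - 24)*(-80) = -(-113646)*(-80) = -2914*3120 = -9091680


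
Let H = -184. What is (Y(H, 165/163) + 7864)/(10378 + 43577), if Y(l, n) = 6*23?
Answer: 8002/53955 ≈ 0.14831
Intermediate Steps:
Y(l, n) = 138
(Y(H, 165/163) + 7864)/(10378 + 43577) = (138 + 7864)/(10378 + 43577) = 8002/53955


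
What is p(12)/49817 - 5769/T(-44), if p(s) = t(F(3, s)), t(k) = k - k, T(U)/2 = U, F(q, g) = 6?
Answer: 5769/88 ≈ 65.557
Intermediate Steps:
T(U) = 2*U
t(k) = 0
p(s) = 0
p(12)/49817 - 5769/T(-44) = 0/49817 - 5769/(2*(-44)) = 0*(1/49817) - 5769/(-88) = 0 - 5769*(-1/88) = 0 + 5769/88 = 5769/88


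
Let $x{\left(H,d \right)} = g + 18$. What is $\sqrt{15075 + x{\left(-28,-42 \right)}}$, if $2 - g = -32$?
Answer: $\sqrt{15127} \approx 122.99$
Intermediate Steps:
$g = 34$ ($g = 2 - -32 = 2 + 32 = 34$)
$x{\left(H,d \right)} = 52$ ($x{\left(H,d \right)} = 34 + 18 = 52$)
$\sqrt{15075 + x{\left(-28,-42 \right)}} = \sqrt{15075 + 52} = \sqrt{15127}$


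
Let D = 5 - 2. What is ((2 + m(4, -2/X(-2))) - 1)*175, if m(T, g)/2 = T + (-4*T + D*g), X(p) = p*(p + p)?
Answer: -8575/2 ≈ -4287.5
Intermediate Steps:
X(p) = 2*p² (X(p) = p*(2*p) = 2*p²)
D = 3
m(T, g) = -6*T + 6*g (m(T, g) = 2*(T + (-4*T + 3*g)) = 2*(-3*T + 3*g) = -6*T + 6*g)
((2 + m(4, -2/X(-2))) - 1)*175 = ((2 + (-6*4 + 6*(-2/(2*(-2)²)))) - 1)*175 = ((2 + (-24 + 6*(-2/(2*4)))) - 1)*175 = ((2 + (-24 + 6*(-2/8))) - 1)*175 = ((2 + (-24 + 6*(-2*⅛))) - 1)*175 = ((2 + (-24 + 6*(-¼))) - 1)*175 = ((2 + (-24 - 3/2)) - 1)*175 = ((2 - 51/2) - 1)*175 = (-47/2 - 1)*175 = -49/2*175 = -8575/2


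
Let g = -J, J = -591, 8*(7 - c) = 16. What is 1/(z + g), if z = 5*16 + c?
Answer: 1/676 ≈ 0.0014793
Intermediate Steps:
c = 5 (c = 7 - ⅛*16 = 7 - 2 = 5)
g = 591 (g = -1*(-591) = 591)
z = 85 (z = 5*16 + 5 = 80 + 5 = 85)
1/(z + g) = 1/(85 + 591) = 1/676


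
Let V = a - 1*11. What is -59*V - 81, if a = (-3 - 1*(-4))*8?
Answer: 96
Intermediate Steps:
a = 8 (a = (-3 + 4)*8 = 1*8 = 8)
V = -3 (V = 8 - 1*11 = 8 - 11 = -3)
-59*V - 81 = -59*(-3) - 81 = 177 - 81 = 96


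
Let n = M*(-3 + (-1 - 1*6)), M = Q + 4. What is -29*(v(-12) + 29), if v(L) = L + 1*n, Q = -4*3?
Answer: -2813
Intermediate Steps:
Q = -12
M = -8 (M = -12 + 4 = -8)
n = 80 (n = -8*(-3 + (-1 - 1*6)) = -8*(-3 + (-1 - 6)) = -8*(-3 - 7) = -8*(-10) = 80)
v(L) = 80 + L (v(L) = L + 1*80 = L + 80 = 80 + L)
-29*(v(-12) + 29) = -29*((80 - 12) + 29) = -29*(68 + 29) = -29*97 = -2813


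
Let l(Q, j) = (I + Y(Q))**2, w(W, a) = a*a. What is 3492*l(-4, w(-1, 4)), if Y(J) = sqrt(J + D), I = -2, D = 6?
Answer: 20952 - 13968*sqrt(2) ≈ 1198.3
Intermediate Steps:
Y(J) = sqrt(6 + J) (Y(J) = sqrt(J + 6) = sqrt(6 + J))
w(W, a) = a**2
l(Q, j) = (-2 + sqrt(6 + Q))**2
3492*l(-4, w(-1, 4)) = 3492*(-2 + sqrt(6 - 4))**2 = 3492*(-2 + sqrt(2))**2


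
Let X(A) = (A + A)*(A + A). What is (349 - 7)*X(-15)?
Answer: 307800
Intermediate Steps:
X(A) = 4*A**2 (X(A) = (2*A)*(2*A) = 4*A**2)
(349 - 7)*X(-15) = (349 - 7)*(4*(-15)**2) = 342*(4*225) = 342*900 = 307800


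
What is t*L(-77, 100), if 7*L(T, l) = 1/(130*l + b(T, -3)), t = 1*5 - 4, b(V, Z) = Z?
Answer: 1/90979 ≈ 1.0992e-5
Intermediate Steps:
t = 1 (t = 5 - 4 = 1)
L(T, l) = 1/(7*(-3 + 130*l)) (L(T, l) = 1/(7*(130*l - 3)) = 1/(7*(-3 + 130*l)))
t*L(-77, 100) = 1*(1/(7*(-3 + 130*100))) = 1*(1/(7*(-3 + 13000))) = 1*((1/7)/12997) = 1*((1/7)*(1/12997)) = 1*(1/90979) = 1/90979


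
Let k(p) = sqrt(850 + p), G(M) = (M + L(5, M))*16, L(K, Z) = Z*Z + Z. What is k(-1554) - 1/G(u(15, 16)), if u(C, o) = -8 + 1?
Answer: -1/560 + 8*I*sqrt(11) ≈ -0.0017857 + 26.533*I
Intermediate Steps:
u(C, o) = -7
L(K, Z) = Z + Z**2 (L(K, Z) = Z**2 + Z = Z + Z**2)
G(M) = 16*M + 16*M*(1 + M) (G(M) = (M + M*(1 + M))*16 = 16*M + 16*M*(1 + M))
k(-1554) - 1/G(u(15, 16)) = sqrt(850 - 1554) - 1/(16*(-7)*(2 - 7)) = sqrt(-704) - 1/(16*(-7)*(-5)) = 8*I*sqrt(11) - 1/560 = -1/560 + 8*I*sqrt(11)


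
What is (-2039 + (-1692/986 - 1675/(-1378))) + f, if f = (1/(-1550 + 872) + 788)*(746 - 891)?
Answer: -13391921354018/115150503 ≈ -1.1630e+5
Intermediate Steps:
f = -77468135/678 (f = (1/(-678) + 788)*(-145) = (-1/678 + 788)*(-145) = (534263/678)*(-145) = -77468135/678 ≈ -1.1426e+5)
(-2039 + (-1692/986 - 1675/(-1378))) + f = (-2039 + (-1692/986 - 1675/(-1378))) - 77468135/678 = (-2039 + (-1692*1/986 - 1675*(-1/1378))) - 77468135/678 = (-2039 + (-846/493 + 1675/1378)) - 77468135/678 = (-2039 - 340013/679354) - 77468135/678 = -1385542819/679354 - 77468135/678 = -13391921354018/115150503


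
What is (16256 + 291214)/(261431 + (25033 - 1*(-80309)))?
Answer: 307470/366773 ≈ 0.83831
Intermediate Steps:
(16256 + 291214)/(261431 + (25033 - 1*(-80309))) = 307470/(261431 + (25033 + 80309)) = 307470/(261431 + 105342) = 307470/366773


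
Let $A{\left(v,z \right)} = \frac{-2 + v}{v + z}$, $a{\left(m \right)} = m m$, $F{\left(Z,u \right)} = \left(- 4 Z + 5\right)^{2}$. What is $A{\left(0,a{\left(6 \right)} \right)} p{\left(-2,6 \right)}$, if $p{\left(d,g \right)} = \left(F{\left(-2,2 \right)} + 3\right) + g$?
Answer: $- \frac{89}{9} \approx -9.8889$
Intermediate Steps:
$F{\left(Z,u \right)} = \left(5 - 4 Z\right)^{2}$
$a{\left(m \right)} = m^{2}$
$p{\left(d,g \right)} = 172 + g$ ($p{\left(d,g \right)} = \left(\left(-5 + 4 \left(-2\right)\right)^{2} + 3\right) + g = \left(\left(-5 - 8\right)^{2} + 3\right) + g = \left(\left(-13\right)^{2} + 3\right) + g = \left(169 + 3\right) + g = 172 + g$)
$A{\left(v,z \right)} = \frac{-2 + v}{v + z}$
$A{\left(0,a{\left(6 \right)} \right)} p{\left(-2,6 \right)} = \frac{-2 + 0}{0 + 6^{2}} \left(172 + 6\right) = \frac{1}{0 + 36} \left(-2\right) 178 = \frac{1}{36} \left(-2\right) 178 = \left(- \frac{1}{18}\right) 178 = - \frac{89}{9}$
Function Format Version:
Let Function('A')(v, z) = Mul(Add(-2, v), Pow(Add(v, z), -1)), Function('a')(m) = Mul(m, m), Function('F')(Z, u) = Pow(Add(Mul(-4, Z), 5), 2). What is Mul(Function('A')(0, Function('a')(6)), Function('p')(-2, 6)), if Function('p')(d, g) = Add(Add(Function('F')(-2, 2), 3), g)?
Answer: Rational(-89, 9) ≈ -9.8889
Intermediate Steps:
Function('F')(Z, u) = Pow(Add(5, Mul(-4, Z)), 2)
Function('a')(m) = Pow(m, 2)
Function('p')(d, g) = Add(172, g) (Function('p')(d, g) = Add(Add(Pow(Add(-5, Mul(4, -2)), 2), 3), g) = Add(Add(Pow(Add(-5, -8), 2), 3), g) = Add(Add(Pow(-13, 2), 3), g) = Add(Add(169, 3), g) = Add(172, g))
Function('A')(v, z) = Mul(Pow(Add(v, z), -1), Add(-2, v))
Mul(Function('A')(0, Function('a')(6)), Function('p')(-2, 6)) = Mul(Mul(Pow(Add(0, Pow(6, 2)), -1), Add(-2, 0)), Add(172, 6)) = Mul(Mul(Pow(Add(0, 36), -1), -2), 178) = Mul(Mul(Pow(36, -1), -2), 178) = Mul(Mul(Rational(1, 36), -2), 178) = Mul(Rational(-1, 18), 178) = Rational(-89, 9)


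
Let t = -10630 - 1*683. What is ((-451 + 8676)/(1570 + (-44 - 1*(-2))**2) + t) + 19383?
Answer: 26913605/3334 ≈ 8072.5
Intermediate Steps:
t = -11313 (t = -10630 - 683 = -11313)
((-451 + 8676)/(1570 + (-44 - 1*(-2))**2) + t) + 19383 = ((-451 + 8676)/(1570 + (-44 - 1*(-2))**2) - 11313) + 19383 = (8225/(1570 + (-44 + 2)**2) - 11313) + 19383 = (8225/(1570 + (-42)**2) - 11313) + 19383 = (8225/(1570 + 1764) - 11313) + 19383 = (8225/3334 - 11313) + 19383 = -37709317/3334 + 19383 = 26913605/3334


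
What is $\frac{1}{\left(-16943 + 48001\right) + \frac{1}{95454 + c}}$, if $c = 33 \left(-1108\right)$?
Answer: $\frac{58890}{1829005621} \approx 3.2198 \cdot 10^{-5}$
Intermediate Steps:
$c = -36564$
$\frac{1}{\left(-16943 + 48001\right) + \frac{1}{95454 + c}} = \frac{1}{\left(-16943 + 48001\right) + \frac{1}{95454 - 36564}} = \frac{1}{31058 + \frac{1}{58890}} = \frac{1}{\frac{1829005621}{58890}} = \frac{58890}{1829005621}$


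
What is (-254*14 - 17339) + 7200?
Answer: -13695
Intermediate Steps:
(-254*14 - 17339) + 7200 = (-3556 - 17339) + 7200 = -20895 + 7200 = -13695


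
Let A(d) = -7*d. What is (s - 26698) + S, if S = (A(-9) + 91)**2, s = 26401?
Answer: 23419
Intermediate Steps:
S = 23716 (S = (-7*(-9) + 91)**2 = (63 + 91)**2 = 154**2 = 23716)
(s - 26698) + S = (26401 - 26698) + 23716 = -297 + 23716 = 23419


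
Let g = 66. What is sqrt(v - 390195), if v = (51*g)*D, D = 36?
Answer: 3*I*sqrt(29891) ≈ 518.67*I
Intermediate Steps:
v = 121176 (v = (51*66)*36 = 3366*36 = 121176)
sqrt(v - 390195) = sqrt(121176 - 390195) = sqrt(-269019) = 3*I*sqrt(29891)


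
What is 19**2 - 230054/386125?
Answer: 139161071/386125 ≈ 360.40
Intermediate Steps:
19**2 - 230054/386125 = 361 - 230054*1/386125 = 361 - 230054/386125 = 139161071/386125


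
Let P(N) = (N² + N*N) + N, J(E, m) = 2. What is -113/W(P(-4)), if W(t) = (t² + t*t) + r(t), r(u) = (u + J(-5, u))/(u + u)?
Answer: -3164/43919 ≈ -0.072042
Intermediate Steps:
r(u) = (2 + u)/(2*u) (r(u) = (u + 2)/(u + u) = (2 + u)/((2*u)) = (2 + u)*(1/(2*u)) = (2 + u)/(2*u))
P(N) = N + 2*N² (P(N) = (N² + N²) + N = 2*N² + N = N + 2*N²)
W(t) = 2*t² + (2 + t)/(2*t) (W(t) = (t² + t*t) + (2 + t)/(2*t) = (t² + t²) + (2 + t)/(2*t) = 2*t² + (2 + t)/(2*t))
-113/W(P(-4)) = -113*(-8*(1 + 2*(-4))/(2 - 4*(1 + 2*(-4)) + 4*(-4*(1 + 2*(-4)))³)) = -113*(-8*(1 - 8)/(2 - 4*(1 - 8) + 4*(-4*(1 - 8))³)) = -113*56/(2 - 4*(-7) + 4*(-4*(-7))³) = -113*56/(2 + 28 + 4*28³) = -113*56/(2 + 28 + 4*21952) = -113*56/(2 + 28 + 87808) = -113/((½)*(1/28)*87838) = -113/43919/28 = -113*28/43919 = -3164/43919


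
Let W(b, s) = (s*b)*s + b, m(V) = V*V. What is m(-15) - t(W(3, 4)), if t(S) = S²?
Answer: -2376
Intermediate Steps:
m(V) = V²
W(b, s) = b + b*s² (W(b, s) = (b*s)*s + b = b*s² + b = b + b*s²)
m(-15) - t(W(3, 4)) = (-15)² - (3*(1 + 4²))² = 225 - (3*(1 + 16))² = 225 - (3*17)² = 225 - 1*51² = 225 - 1*2601 = 225 - 2601 = -2376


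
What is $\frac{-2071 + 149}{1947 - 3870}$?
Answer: $\frac{1922}{1923} \approx 0.99948$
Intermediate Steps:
$\frac{-2071 + 149}{1947 - 3870} = - \frac{1922}{-1923} = \left(-1922\right) \left(- \frac{1}{1923}\right) = \frac{1922}{1923}$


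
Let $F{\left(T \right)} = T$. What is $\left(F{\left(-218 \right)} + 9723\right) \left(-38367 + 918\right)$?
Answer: $-355952745$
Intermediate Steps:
$\left(F{\left(-218 \right)} + 9723\right) \left(-38367 + 918\right) = \left(-218 + 9723\right) \left(-38367 + 918\right) = 9505 \left(-37449\right) = -355952745$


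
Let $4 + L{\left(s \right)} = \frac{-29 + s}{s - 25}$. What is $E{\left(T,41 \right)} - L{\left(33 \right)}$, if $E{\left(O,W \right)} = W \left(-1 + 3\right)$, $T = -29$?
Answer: $\frac{171}{2} \approx 85.5$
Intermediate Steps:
$E{\left(O,W \right)} = 2 W$ ($E{\left(O,W \right)} = W 2 = 2 W$)
$L{\left(s \right)} = -4 + \frac{-29 + s}{-25 + s}$ ($L{\left(s \right)} = -4 + \frac{-29 + s}{s - 25} = -4 + \frac{-29 + s}{-25 + s}$)
$E{\left(T,41 \right)} - L{\left(33 \right)} = 2 \cdot 41 - \frac{71 - 99}{-25 + 33} = 82 - \frac{71 - 99}{8} = 82 - \frac{1}{8} \left(-28\right) = 82 - - \frac{7}{2} = 82 + \frac{7}{2} = \frac{171}{2}$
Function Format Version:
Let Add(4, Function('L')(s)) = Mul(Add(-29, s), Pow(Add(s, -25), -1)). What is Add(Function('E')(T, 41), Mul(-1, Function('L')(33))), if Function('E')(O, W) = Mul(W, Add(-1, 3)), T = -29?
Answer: Rational(171, 2) ≈ 85.500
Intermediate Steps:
Function('E')(O, W) = Mul(2, W) (Function('E')(O, W) = Mul(W, 2) = Mul(2, W))
Function('L')(s) = Add(-4, Mul(Pow(Add(-25, s), -1), Add(-29, s))) (Function('L')(s) = Add(-4, Mul(Add(-29, s), Pow(Add(s, -25), -1))) = Add(-4, Mul(Add(-29, s), Pow(Add(-25, s), -1))) = Add(-4, Mul(Pow(Add(-25, s), -1), Add(-29, s))))
Add(Function('E')(T, 41), Mul(-1, Function('L')(33))) = Add(Mul(2, 41), Mul(-1, Mul(Pow(Add(-25, 33), -1), Add(71, Mul(-3, 33))))) = Add(82, Mul(-1, Mul(Pow(8, -1), Add(71, -99)))) = Add(82, Mul(-1, Mul(Rational(1, 8), -28))) = Add(82, Mul(-1, Rational(-7, 2))) = Add(82, Rational(7, 2)) = Rational(171, 2)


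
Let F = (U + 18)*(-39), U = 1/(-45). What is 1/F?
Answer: -15/10517 ≈ -0.0014263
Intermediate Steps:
U = -1/45 ≈ -0.022222
F = -10517/15 (F = (-1/45 + 18)*(-39) = (809/45)*(-39) = -10517/15 ≈ -701.13)
1/F = 1/(-10517/15) = -15/10517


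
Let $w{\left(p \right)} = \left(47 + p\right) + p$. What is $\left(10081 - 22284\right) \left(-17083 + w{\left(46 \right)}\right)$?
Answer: $206767632$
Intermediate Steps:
$w{\left(p \right)} = 47 + 2 p$
$\left(10081 - 22284\right) \left(-17083 + w{\left(46 \right)}\right) = \left(10081 - 22284\right) \left(-17083 + \left(47 + 2 \cdot 46\right)\right) = - 12203 \left(-17083 + \left(47 + 92\right)\right) = - 12203 \left(-17083 + 139\right) = \left(-12203\right) \left(-16944\right) = 206767632$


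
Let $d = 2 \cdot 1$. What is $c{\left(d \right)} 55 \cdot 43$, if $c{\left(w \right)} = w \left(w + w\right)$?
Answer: $18920$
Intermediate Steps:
$d = 2$
$c{\left(w \right)} = 2 w^{2}$ ($c{\left(w \right)} = w 2 w = 2 w^{2}$)
$c{\left(d \right)} 55 \cdot 43 = 2 \cdot 2^{2} \cdot 55 \cdot 43 = 2 \cdot 4 \cdot 55 \cdot 43 = 8 \cdot 55 \cdot 43 = 440 \cdot 43 = 18920$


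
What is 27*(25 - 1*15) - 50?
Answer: 220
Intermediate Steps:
27*(25 - 1*15) - 50 = 27*(25 - 15) - 50 = 27*10 - 50 = 270 - 50 = 220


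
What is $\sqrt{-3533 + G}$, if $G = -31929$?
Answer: $i \sqrt{35462} \approx 188.31 i$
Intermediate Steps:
$\sqrt{-3533 + G} = \sqrt{-3533 - 31929} = \sqrt{-35462} = i \sqrt{35462}$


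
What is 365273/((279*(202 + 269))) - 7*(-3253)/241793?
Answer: 2945573188/1024960527 ≈ 2.8738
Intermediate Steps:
365273/((279*(202 + 269))) - 7*(-3253)/241793 = 365273/((279*471)) + 22771*(1/241793) = 365273/131409 + 22771/241793 = 365273*(1/131409) + 22771/241793 = 11783/4239 + 22771/241793 = 2945573188/1024960527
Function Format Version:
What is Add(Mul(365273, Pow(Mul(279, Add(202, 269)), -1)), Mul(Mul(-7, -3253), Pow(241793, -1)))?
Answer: Rational(2945573188, 1024960527) ≈ 2.8738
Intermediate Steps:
Add(Mul(365273, Pow(Mul(279, Add(202, 269)), -1)), Mul(Mul(-7, -3253), Pow(241793, -1))) = Add(Mul(365273, Pow(Mul(279, 471), -1)), Mul(22771, Rational(1, 241793))) = Add(Mul(365273, Pow(131409, -1)), Rational(22771, 241793)) = Add(Mul(365273, Rational(1, 131409)), Rational(22771, 241793)) = Add(Rational(11783, 4239), Rational(22771, 241793)) = Rational(2945573188, 1024960527)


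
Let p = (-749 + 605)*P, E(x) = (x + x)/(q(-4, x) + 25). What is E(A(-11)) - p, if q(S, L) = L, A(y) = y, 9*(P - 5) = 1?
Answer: 5141/7 ≈ 734.43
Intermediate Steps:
P = 46/9 (P = 5 + (⅑)*1 = 5 + ⅑ = 46/9 ≈ 5.1111)
E(x) = 2*x/(25 + x) (E(x) = (x + x)/(x + 25) = (2*x)/(25 + x) = 2*x/(25 + x))
p = -736 (p = (-749 + 605)*(46/9) = -144*46/9 = -736)
E(A(-11)) - p = 2*(-11)/(25 - 11) - 1*(-736) = 2*(-11)/14 + 736 = 2*(-11)*(1/14) + 736 = -11/7 + 736 = 5141/7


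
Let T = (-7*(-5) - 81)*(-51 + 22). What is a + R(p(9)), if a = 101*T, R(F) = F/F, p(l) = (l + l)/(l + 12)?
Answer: 134735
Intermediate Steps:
p(l) = 2*l/(12 + l) (p(l) = (2*l)/(12 + l) = 2*l/(12 + l))
T = 1334 (T = (35 - 81)*(-29) = -46*(-29) = 1334)
R(F) = 1
a = 134734 (a = 101*1334 = 134734)
a + R(p(9)) = 134734 + 1 = 134735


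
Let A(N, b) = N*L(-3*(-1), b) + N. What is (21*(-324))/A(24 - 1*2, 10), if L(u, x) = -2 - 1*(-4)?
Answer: -1134/11 ≈ -103.09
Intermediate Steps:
L(u, x) = 2 (L(u, x) = -2 + 4 = 2)
A(N, b) = 3*N (A(N, b) = N*2 + N = 2*N + N = 3*N)
(21*(-324))/A(24 - 1*2, 10) = (21*(-324))/((3*(24 - 1*2))) = -6804*1/(3*(24 - 2)) = -6804/(3*22) = -6804/66 = -6804*1/66 = -1134/11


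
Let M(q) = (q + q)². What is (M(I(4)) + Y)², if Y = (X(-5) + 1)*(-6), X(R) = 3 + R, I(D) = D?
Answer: 4900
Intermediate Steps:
M(q) = 4*q² (M(q) = (2*q)² = 4*q²)
Y = 6 (Y = ((3 - 5) + 1)*(-6) = (-2 + 1)*(-6) = -1*(-6) = 6)
(M(I(4)) + Y)² = (4*4² + 6)² = (4*16 + 6)² = (64 + 6)² = 70² = 4900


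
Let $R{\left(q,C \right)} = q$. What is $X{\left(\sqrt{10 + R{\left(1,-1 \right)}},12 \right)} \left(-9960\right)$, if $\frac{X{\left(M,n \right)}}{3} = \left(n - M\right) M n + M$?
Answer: $3944160 - 4332600 \sqrt{11} \approx -1.0425 \cdot 10^{7}$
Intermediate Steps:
$X{\left(M,n \right)} = 3 M + 3 M n \left(n - M\right)$ ($X{\left(M,n \right)} = 3 \left(\left(n - M\right) M n + M\right) = 3 \left(M \left(n - M\right) n + M\right) = 3 \left(M n \left(n - M\right) + M\right) = 3 \left(M + M n \left(n - M\right)\right) = 3 M + 3 M n \left(n - M\right)$)
$X{\left(\sqrt{10 + R{\left(1,-1 \right)}},12 \right)} \left(-9960\right) = 3 \sqrt{10 + 1} \left(1 + 12^{2} - \sqrt{10 + 1} \cdot 12\right) \left(-9960\right) = 3 \sqrt{11} \left(1 + 144 - \sqrt{11} \cdot 12\right) \left(-9960\right) = 3 \sqrt{11} \left(1 + 144 - 12 \sqrt{11}\right) \left(-9960\right) = 3 \sqrt{11} \left(145 - 12 \sqrt{11}\right) \left(-9960\right) = - 29880 \sqrt{11} \left(145 - 12 \sqrt{11}\right)$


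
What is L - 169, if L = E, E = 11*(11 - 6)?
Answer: -114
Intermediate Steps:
E = 55 (E = 11*5 = 55)
L = 55
L - 169 = 55 - 169 = -114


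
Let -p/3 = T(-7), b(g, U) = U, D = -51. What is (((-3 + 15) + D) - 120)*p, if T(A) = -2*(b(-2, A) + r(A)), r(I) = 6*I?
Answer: 46746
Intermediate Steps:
T(A) = -14*A (T(A) = -2*(A + 6*A) = -14*A)
p = -294 (p = -(-42)*(-7) = -3*98 = -294)
(((-3 + 15) + D) - 120)*p = (((-3 + 15) - 51) - 120)*(-294) = ((12 - 51) - 120)*(-294) = (-39 - 120)*(-294) = -159*(-294) = 46746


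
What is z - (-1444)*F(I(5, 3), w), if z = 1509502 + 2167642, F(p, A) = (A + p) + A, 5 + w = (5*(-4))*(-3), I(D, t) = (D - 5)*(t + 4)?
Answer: 3835984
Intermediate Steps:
I(D, t) = (-5 + D)*(4 + t)
w = 55 (w = -5 + (5*(-4))*(-3) = -5 - 20*(-3) = -5 + 60 = 55)
F(p, A) = p + 2*A
z = 3677144
z - (-1444)*F(I(5, 3), w) = 3677144 - (-1444)*((-20 - 5*3 + 4*5 + 5*3) + 2*55) = 3677144 - (-1444)*((-20 - 15 + 20 + 15) + 110) = 3677144 - (-1444)*(0 + 110) = 3677144 - (-1444)*110 = 3677144 - 1*(-158840) = 3677144 + 158840 = 3835984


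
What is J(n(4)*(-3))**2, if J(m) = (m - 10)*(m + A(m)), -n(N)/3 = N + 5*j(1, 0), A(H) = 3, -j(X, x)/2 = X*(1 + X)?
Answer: 471497796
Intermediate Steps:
j(X, x) = -2*X*(1 + X)
n(N) = 60 - 3*N (n(N) = -3*(N + 5*(-2*1*(1 + 1))) = -3*(N + 5*(-2*1*2)) = -3*(N + 5*(-4)) = -3*(N - 20) = -3*(-20 + N) = 60 - 3*N)
J(m) = (-10 + m)*(3 + m) (J(m) = (m - 10)*(m + 3) = (-10 + m)*(3 + m))
J(n(4)*(-3))**2 = (-30 + ((60 - 3*4)*(-3))**2 - 7*(60 - 3*4)*(-3))**2 = (-30 + ((60 - 12)*(-3))**2 - 7*(60 - 12)*(-3))**2 = (-30 + (48*(-3))**2 - 336*(-3))**2 = (-30 + (-144)**2 - 7*(-144))**2 = (-30 + 20736 + 1008)**2 = 21714**2 = 471497796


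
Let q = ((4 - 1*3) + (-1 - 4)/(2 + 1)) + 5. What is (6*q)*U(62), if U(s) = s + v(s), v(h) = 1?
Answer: 1638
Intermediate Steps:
U(s) = 1 + s (U(s) = s + 1 = 1 + s)
q = 13/3 (q = ((4 - 3) - 5/3) + 5 = (1 - 5*⅓) + 5 = (1 - 5/3) + 5 = -⅔ + 5 = 13/3 ≈ 4.3333)
(6*q)*U(62) = (6*(13/3))*(1 + 62) = 26*63 = 1638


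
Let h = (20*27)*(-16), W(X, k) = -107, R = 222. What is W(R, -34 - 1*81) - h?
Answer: 8533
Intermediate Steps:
h = -8640 (h = 540*(-16) = -8640)
W(R, -34 - 1*81) - h = -107 - 1*(-8640) = -107 + 8640 = 8533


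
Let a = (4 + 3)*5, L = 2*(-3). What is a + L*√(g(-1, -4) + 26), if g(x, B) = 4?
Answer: 35 - 6*√30 ≈ 2.1366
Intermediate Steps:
L = -6
a = 35 (a = 7*5 = 35)
a + L*√(g(-1, -4) + 26) = 35 - 6*√(4 + 26) = 35 - 6*√30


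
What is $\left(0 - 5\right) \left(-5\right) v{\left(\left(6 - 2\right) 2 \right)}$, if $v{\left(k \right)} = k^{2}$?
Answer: $1600$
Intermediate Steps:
$\left(0 - 5\right) \left(-5\right) v{\left(\left(6 - 2\right) 2 \right)} = \left(0 - 5\right) \left(-5\right) \left(\left(6 - 2\right) 2\right)^{2} = \left(-5\right) \left(-5\right) \left(4 \cdot 2\right)^{2} = 25 \cdot 8^{2} = 25 \cdot 64 = 1600$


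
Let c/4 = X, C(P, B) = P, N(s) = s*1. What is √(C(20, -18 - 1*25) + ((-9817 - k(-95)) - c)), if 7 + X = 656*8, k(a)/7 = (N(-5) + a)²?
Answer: I*√100761 ≈ 317.43*I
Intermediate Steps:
N(s) = s
k(a) = 7*(-5 + a)²
X = 5241 (X = -7 + 656*8 = -7 + 5248 = 5241)
c = 20964 (c = 4*5241 = 20964)
√(C(20, -18 - 1*25) + ((-9817 - k(-95)) - c)) = √(20 + ((-9817 - 7*(-5 - 95)²) - 1*20964)) = √(20 + ((-9817 - 7*(-100)²) - 20964)) = √(20 + ((-9817 - 7*10000) - 20964)) = √(20 + ((-9817 - 1*70000) - 20964)) = √(20 + ((-9817 - 70000) - 20964)) = √(20 + (-79817 - 20964)) = √(20 - 100781) = √(-100761) = I*√100761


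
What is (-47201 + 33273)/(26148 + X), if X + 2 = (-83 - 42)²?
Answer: -13928/41771 ≈ -0.33344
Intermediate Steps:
X = 15623 (X = -2 + (-83 - 42)² = -2 + (-125)² = -2 + 15625 = 15623)
(-47201 + 33273)/(26148 + X) = (-47201 + 33273)/(26148 + 15623) = -13928/41771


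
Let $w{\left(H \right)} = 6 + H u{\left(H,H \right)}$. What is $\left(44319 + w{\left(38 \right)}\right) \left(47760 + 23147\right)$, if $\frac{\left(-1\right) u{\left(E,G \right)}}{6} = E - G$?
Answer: $3142952775$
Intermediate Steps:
$u{\left(E,G \right)} = - 6 E + 6 G$ ($u{\left(E,G \right)} = - 6 \left(E - G\right) = - 6 E + 6 G$)
$w{\left(H \right)} = 6$ ($w{\left(H \right)} = 6 + H \left(- 6 H + 6 H\right) = 6 + H 0 = 6 + 0 = 6$)
$\left(44319 + w{\left(38 \right)}\right) \left(47760 + 23147\right) = \left(44319 + 6\right) \left(47760 + 23147\right) = 44325 \cdot 70907 = 3142952775$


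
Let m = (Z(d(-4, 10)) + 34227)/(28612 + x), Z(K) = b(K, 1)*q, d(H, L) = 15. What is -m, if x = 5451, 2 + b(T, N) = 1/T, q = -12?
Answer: -171251/170315 ≈ -1.0055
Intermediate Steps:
b(T, N) = -2 + 1/T
Z(K) = 24 - 12/K (Z(K) = (-2 + 1/K)*(-12) = 24 - 12/K)
m = 171251/170315 (m = ((24 - 12/15) + 34227)/(28612 + 5451) = ((24 - 12*1/15) + 34227)/34063 = ((24 - ⅘) + 34227)*(1/34063) = (116/5 + 34227)*(1/34063) = (171251/5)*(1/34063) = 171251/170315 ≈ 1.0055)
-m = -1*171251/170315 = -171251/170315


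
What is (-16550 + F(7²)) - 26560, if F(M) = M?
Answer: -43061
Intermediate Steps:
(-16550 + F(7²)) - 26560 = (-16550 + 7²) - 26560 = (-16550 + 49) - 26560 = -16501 - 26560 = -43061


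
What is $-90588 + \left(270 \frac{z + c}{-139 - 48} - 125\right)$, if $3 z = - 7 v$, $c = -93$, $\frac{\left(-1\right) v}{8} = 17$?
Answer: $- \frac{17023901}{187} \approx -91037.0$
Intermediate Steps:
$v = -136$ ($v = \left(-8\right) 17 = -136$)
$z = \frac{952}{3}$ ($z = \frac{\left(-7\right) \left(-136\right)}{3} = \frac{1}{3} \cdot 952 = \frac{952}{3} \approx 317.33$)
$-90588 + \left(270 \frac{z + c}{-139 - 48} - 125\right) = -90588 + \left(270 \frac{\frac{952}{3} - 93}{-139 - 48} - 125\right) = -90588 + \left(270 \frac{673}{3 \left(-187\right)} - 125\right) = -90588 + \left(270 \cdot \frac{673}{3} \left(- \frac{1}{187}\right) - 125\right) = -90588 + \left(270 \left(- \frac{673}{561}\right) - 125\right) = -90588 - \frac{83945}{187} = - \frac{17023901}{187}$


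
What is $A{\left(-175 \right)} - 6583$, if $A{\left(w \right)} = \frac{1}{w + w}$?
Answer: $- \frac{2304051}{350} \approx -6583.0$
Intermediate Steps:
$A{\left(w \right)} = \frac{1}{2 w}$
$A{\left(-175 \right)} - 6583 = \frac{1}{2 \left(-175\right)} - 6583 = \frac{1}{2} \left(- \frac{1}{175}\right) - 6583 = - \frac{1}{350} - 6583 = - \frac{2304051}{350}$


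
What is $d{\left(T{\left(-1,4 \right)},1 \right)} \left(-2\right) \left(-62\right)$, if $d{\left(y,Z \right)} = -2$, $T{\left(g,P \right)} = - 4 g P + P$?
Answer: $-248$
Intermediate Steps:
$T{\left(g,P \right)} = P - 4 P g$ ($T{\left(g,P \right)} = - 4 P g + P = P - 4 P g$)
$d{\left(T{\left(-1,4 \right)},1 \right)} \left(-2\right) \left(-62\right) = \left(-2\right) \left(-2\right) \left(-62\right) = 4 \left(-62\right) = -248$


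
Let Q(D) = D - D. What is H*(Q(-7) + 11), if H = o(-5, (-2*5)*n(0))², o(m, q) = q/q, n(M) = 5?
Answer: 11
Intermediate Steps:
Q(D) = 0
o(m, q) = 1
H = 1 (H = 1² = 1)
H*(Q(-7) + 11) = 1*(0 + 11) = 1*11 = 11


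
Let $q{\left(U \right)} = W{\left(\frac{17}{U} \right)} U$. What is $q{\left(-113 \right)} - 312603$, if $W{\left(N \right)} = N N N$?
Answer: $- \frac{3991622794}{12769} \approx -3.126 \cdot 10^{5}$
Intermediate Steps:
$W{\left(N \right)} = N^{3}$ ($W{\left(N \right)} = N^{2} N = N^{3}$)
$q{\left(U \right)} = \frac{4913}{U^{2}}$ ($q{\left(U \right)} = \left(\frac{17}{U}\right)^{3} U = \frac{4913}{U^{3}} U = \frac{4913}{U^{2}}$)
$q{\left(-113 \right)} - 312603 = \frac{4913}{12769} - 312603 = - \frac{3991622794}{12769}$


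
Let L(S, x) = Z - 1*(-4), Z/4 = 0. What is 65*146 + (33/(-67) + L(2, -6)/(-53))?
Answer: 33696973/3551 ≈ 9489.4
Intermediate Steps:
Z = 0 (Z = 4*0 = 0)
L(S, x) = 4 (L(S, x) = 0 - 1*(-4) = 0 + 4 = 4)
65*146 + (33/(-67) + L(2, -6)/(-53)) = 65*146 + (33/(-67) + 4/(-53)) = 9490 + (33*(-1/67) + 4*(-1/53)) = 9490 + (-33/67 - 4/53) = 9490 - 2017/3551 = 33696973/3551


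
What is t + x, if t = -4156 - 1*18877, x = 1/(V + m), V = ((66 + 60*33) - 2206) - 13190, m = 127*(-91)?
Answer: -573682932/24907 ≈ -23033.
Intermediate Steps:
m = -11557
V = -13350 (V = ((66 + 1980) - 2206) - 13190 = (2046 - 2206) - 13190 = -160 - 13190 = -13350)
x = -1/24907 (x = 1/(-13350 - 11557) = 1/(-24907) = -1/24907 ≈ -4.0149e-5)
t = -23033 (t = -4156 - 18877 = -23033)
t + x = -23033 - 1/24907 = -573682932/24907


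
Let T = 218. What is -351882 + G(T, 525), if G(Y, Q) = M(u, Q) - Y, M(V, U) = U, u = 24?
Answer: -351575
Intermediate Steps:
G(Y, Q) = Q - Y
-351882 + G(T, 525) = -351882 + (525 - 1*218) = -351882 + (525 - 218) = -351882 + 307 = -351575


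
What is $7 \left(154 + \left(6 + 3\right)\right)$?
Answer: $1141$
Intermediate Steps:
$7 \left(154 + \left(6 + 3\right)\right) = 7 \left(154 + 9\right) = 7 \cdot 163 = 1141$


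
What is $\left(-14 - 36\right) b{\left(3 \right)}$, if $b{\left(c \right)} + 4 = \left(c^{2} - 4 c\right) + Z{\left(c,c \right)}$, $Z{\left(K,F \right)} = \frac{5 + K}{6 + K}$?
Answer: $\frac{2750}{9} \approx 305.56$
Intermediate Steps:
$Z{\left(K,F \right)} = \frac{5 + K}{6 + K}$
$b{\left(c \right)} = -4 + c^{2} - 4 c + \frac{5 + c}{6 + c}$ ($b{\left(c \right)} = -4 + \left(\left(c^{2} - 4 c\right) + \frac{5 + c}{6 + c}\right) = -4 + \left(c^{2} - 4 c + \frac{5 + c}{6 + c}\right) = -4 + c^{2} - 4 c + \frac{5 + c}{6 + c}$)
$\left(-14 - 36\right) b{\left(3 \right)} = \left(-14 - 36\right) \frac{-19 + 3^{3} - 81 + 2 \cdot 3^{2}}{6 + 3} = - 50 \frac{-19 + 27 - 81 + 2 \cdot 9}{9} = - 50 \frac{-19 + 27 - 81 + 18}{9} = - 50 \cdot \frac{1}{9} \left(-55\right) = \left(-50\right) \left(- \frac{55}{9}\right) = \frac{2750}{9}$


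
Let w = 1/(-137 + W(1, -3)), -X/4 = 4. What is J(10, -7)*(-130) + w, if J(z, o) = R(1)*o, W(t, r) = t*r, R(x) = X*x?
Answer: -2038401/140 ≈ -14560.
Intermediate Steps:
X = -16 (X = -4*4 = -16)
R(x) = -16*x
W(t, r) = r*t
J(z, o) = -16*o (J(z, o) = (-16*1)*o = -16*o)
w = -1/140 (w = 1/(-137 - 3*1) = 1/(-137 - 3) = 1/(-140) = -1/140 ≈ -0.0071429)
J(10, -7)*(-130) + w = -16*(-7)*(-130) - 1/140 = 112*(-130) - 1/140 = -14560 - 1/140 = -2038401/140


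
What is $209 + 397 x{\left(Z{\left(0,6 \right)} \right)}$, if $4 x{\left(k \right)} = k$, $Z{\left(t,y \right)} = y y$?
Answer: $3782$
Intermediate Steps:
$Z{\left(t,y \right)} = y^{2}$
$x{\left(k \right)} = \frac{k}{4}$
$209 + 397 x{\left(Z{\left(0,6 \right)} \right)} = 209 + 397 \frac{6^{2}}{4} = 209 + 397 \cdot \frac{1}{4} \cdot 36 = 209 + 397 \cdot 9 = 209 + 3573 = 3782$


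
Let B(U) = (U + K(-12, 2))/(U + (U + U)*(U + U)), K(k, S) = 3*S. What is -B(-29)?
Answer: 1/145 ≈ 0.0068966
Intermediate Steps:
B(U) = (6 + U)/(U + 4*U²) (B(U) = (U + 3*2)/(U + (U + U)*(U + U)) = (U + 6)/(U + (2*U)*(2*U)) = (6 + U)/(U + 4*U²))
-B(-29) = -(6 - 29)/((-29)*(1 + 4*(-29))) = -(-1)*(-23)/(29*(1 - 116)) = -(-1)*(-23)/(29*(-115)) = -(-1)*(-1)*(-23)/(29*115) = -1*(-1/145) = 1/145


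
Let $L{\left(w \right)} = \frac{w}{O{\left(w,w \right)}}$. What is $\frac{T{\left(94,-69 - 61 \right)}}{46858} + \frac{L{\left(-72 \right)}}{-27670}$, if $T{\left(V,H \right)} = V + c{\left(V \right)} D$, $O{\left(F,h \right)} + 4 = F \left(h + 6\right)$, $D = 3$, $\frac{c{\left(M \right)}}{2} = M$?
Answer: $\frac{771870938}{54964919315} \approx 0.014043$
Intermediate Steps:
$c{\left(M \right)} = 2 M$
$O{\left(F,h \right)} = -4 + F \left(6 + h\right)$ ($O{\left(F,h \right)} = -4 + F \left(h + 6\right) = -4 + F \left(6 + h\right)$)
$L{\left(w \right)} = \frac{w}{-4 + w^{2} + 6 w}$ ($L{\left(w \right)} = \frac{w}{-4 + 6 w + w w} = \frac{w}{-4 + 6 w + w^{2}} = \frac{w}{-4 + w^{2} + 6 w}$)
$T{\left(V,H \right)} = 7 V$ ($T{\left(V,H \right)} = V + 2 V 3 = V + 6 V = 7 V$)
$\frac{T{\left(94,-69 - 61 \right)}}{46858} + \frac{L{\left(-72 \right)}}{-27670} = \frac{7 \cdot 94}{46858} + \frac{\left(-72\right) \frac{1}{-4 + \left(-72\right)^{2} + 6 \left(-72\right)}}{-27670} = 658 \cdot \frac{1}{46858} + - \frac{72}{-4 + 5184 - 432} \left(- \frac{1}{27670}\right) = \frac{47}{3347} + - \frac{72}{4748} \left(- \frac{1}{27670}\right) = \frac{47}{3347} + \left(-72\right) \frac{1}{4748} \left(- \frac{1}{27670}\right) = \frac{47}{3347} - - \frac{9}{16422145} = \frac{47}{3347} + \frac{9}{16422145} = \frac{771870938}{54964919315}$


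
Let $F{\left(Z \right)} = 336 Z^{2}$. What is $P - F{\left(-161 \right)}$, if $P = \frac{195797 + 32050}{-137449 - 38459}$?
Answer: $- \frac{510687737965}{58636} \approx -8.7095 \cdot 10^{6}$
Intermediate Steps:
$P = - \frac{75949}{58636}$ ($P = \frac{227847}{-175908} = 227847 \left(- \frac{1}{175908}\right) = - \frac{75949}{58636} \approx -1.2953$)
$P - F{\left(-161 \right)} = - \frac{75949}{58636} - 336 \left(-161\right)^{2} = - \frac{75949}{58636} - 336 \cdot 25921 = - \frac{75949}{58636} - 8709456 = - \frac{510687737965}{58636}$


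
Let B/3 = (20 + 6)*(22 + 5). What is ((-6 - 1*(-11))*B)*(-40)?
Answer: -421200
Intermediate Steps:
B = 2106 (B = 3*((20 + 6)*(22 + 5)) = 3*(26*27) = 3*702 = 2106)
((-6 - 1*(-11))*B)*(-40) = ((-6 - 1*(-11))*2106)*(-40) = ((-6 + 11)*2106)*(-40) = (5*2106)*(-40) = 10530*(-40) = -421200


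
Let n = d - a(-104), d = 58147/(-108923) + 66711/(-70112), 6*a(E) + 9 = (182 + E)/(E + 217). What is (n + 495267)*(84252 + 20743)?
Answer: 44874364904276223506905/862959459488 ≈ 5.2001e+10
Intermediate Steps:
a(E) = -3/2 + (182 + E)/(6*(217 + E)) (a(E) = -3/2 + ((182 + E)/(E + 217))/6 = -3/2 + ((182 + E)/(217 + E))/6 = -3/2 + (182 + E)/(6*(217 + E)))
d = -11343164717/7636809376 (d = 58147*(-1/108923) + 66711*(-1/70112) = -58147/108923 - 66711/70112 = -11343164717/7636809376 ≈ -1.4853)
n = -86616945677/862959459488 (n = -11343164717/7636809376 - (-1771 - 8*(-104))/(6*(217 - 104)) = -11343164717/7636809376 - (-1771 + 832)/(6*113) = -11343164717/7636809376 - (-939)/(6*113) = -11343164717/7636809376 - 1*(-313/226) = -11343164717/7636809376 + 313/226 = -86616945677/862959459488 ≈ -0.10037)
(n + 495267)*(84252 + 20743) = (-86616945677/862959459488 + 495267)*(84252 + 20743) = (427395256005297619/862959459488)*104995 = 44874364904276223506905/862959459488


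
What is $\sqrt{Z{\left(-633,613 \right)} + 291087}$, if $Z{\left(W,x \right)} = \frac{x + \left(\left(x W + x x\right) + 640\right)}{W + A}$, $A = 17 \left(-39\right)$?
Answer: $\frac{\sqrt{41917751}}{12} \approx 539.53$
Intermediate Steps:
$A = -663$
$Z{\left(W,x \right)} = \frac{640 + x + x^{2} + W x}{-663 + W}$ ($Z{\left(W,x \right)} = \frac{x + \left(\left(x W + x x\right) + 640\right)}{W - 663} = \frac{x + \left(\left(W x + x^{2}\right) + 640\right)}{-663 + W} = \frac{x + \left(\left(x^{2} + W x\right) + 640\right)}{-663 + W} = \frac{x + \left(640 + x^{2} + W x\right)}{-663 + W} = \frac{640 + x + x^{2} + W x}{-663 + W}$)
$\sqrt{Z{\left(-633,613 \right)} + 291087} = \sqrt{\frac{640 + 613 + 613^{2} - 388029}{-663 - 633} + 291087} = \sqrt{\frac{640 + 613 + 375769 - 388029}{-1296} + 291087} = \sqrt{\left(- \frac{1}{1296}\right) \left(-11007\right) + 291087} = \sqrt{\frac{1223}{144} + 291087} = \sqrt{\frac{41917751}{144}} = \frac{\sqrt{41917751}}{12}$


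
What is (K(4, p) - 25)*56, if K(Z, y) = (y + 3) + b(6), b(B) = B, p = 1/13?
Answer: -11592/13 ≈ -891.69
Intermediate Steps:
p = 1/13 ≈ 0.076923
K(Z, y) = 9 + y (K(Z, y) = (y + 3) + 6 = (3 + y) + 6 = 9 + y)
(K(4, p) - 25)*56 = ((9 + 1/13) - 25)*56 = (118/13 - 25)*56 = -207/13*56 = -11592/13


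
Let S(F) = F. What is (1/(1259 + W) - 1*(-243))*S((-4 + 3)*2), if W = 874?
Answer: -1036640/2133 ≈ -486.00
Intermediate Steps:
(1/(1259 + W) - 1*(-243))*S((-4 + 3)*2) = (1/(1259 + 874) - 1*(-243))*((-4 + 3)*2) = (1/2133 + 243)*(-1*2) = (1/2133 + 243)*(-2) = (518320/2133)*(-2) = -1036640/2133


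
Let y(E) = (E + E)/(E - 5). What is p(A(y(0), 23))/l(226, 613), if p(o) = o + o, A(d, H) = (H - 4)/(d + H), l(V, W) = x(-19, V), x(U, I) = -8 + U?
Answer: -38/621 ≈ -0.061192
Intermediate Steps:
y(E) = 2*E/(-5 + E) (y(E) = (2*E)/(-5 + E) = 2*E/(-5 + E))
l(V, W) = -27 (l(V, W) = -8 - 19 = -27)
A(d, H) = (-4 + H)/(H + d)
p(o) = 2*o
p(A(y(0), 23))/l(226, 613) = (2*((-4 + 23)/(23 + 2*0/(-5 + 0))))/(-27) = (2*(19/(23 + 2*0/(-5))))*(-1/27) = (2*(19/(23 + 2*0*(-⅕))))*(-1/27) = (2*(19/(23 + 0)))*(-1/27) = (2*(19/23))*(-1/27) = (38/23)*(-1/27) = -38/621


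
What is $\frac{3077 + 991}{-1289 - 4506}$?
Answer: $- \frac{4068}{5795} \approx -0.70198$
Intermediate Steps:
$\frac{3077 + 991}{-1289 - 4506} = \frac{4068}{-5795} = 4068 \left(- \frac{1}{5795}\right) = - \frac{4068}{5795}$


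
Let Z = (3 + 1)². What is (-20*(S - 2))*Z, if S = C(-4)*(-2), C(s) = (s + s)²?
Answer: 41600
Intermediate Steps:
C(s) = 4*s² (C(s) = (2*s)² = 4*s²)
Z = 16 (Z = 4² = 16)
S = -128 (S = (4*(-4)²)*(-2) = (4*16)*(-2) = 64*(-2) = -128)
(-20*(S - 2))*Z = -20*(-128 - 2)*16 = -20*(-130)*16 = 2600*16 = 41600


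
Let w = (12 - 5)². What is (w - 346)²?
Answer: 88209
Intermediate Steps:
w = 49 (w = 7² = 49)
(w - 346)² = (49 - 346)² = (-297)² = 88209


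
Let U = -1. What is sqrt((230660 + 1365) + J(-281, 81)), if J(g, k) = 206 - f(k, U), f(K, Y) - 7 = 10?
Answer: sqrt(232214) ≈ 481.89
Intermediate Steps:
f(K, Y) = 17 (f(K, Y) = 7 + 10 = 17)
J(g, k) = 189 (J(g, k) = 206 - 1*17 = 206 - 17 = 189)
sqrt((230660 + 1365) + J(-281, 81)) = sqrt((230660 + 1365) + 189) = sqrt(232025 + 189) = sqrt(232214)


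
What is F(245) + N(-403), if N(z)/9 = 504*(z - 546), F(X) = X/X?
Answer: -4304663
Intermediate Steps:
F(X) = 1
N(z) = -2476656 + 4536*z (N(z) = 9*(504*(z - 546)) = 9*(504*(-546 + z)) = 9*(-275184 + 504*z) = -2476656 + 4536*z)
F(245) + N(-403) = 1 + (-2476656 + 4536*(-403)) = 1 + (-2476656 - 1828008) = 1 - 4304664 = -4304663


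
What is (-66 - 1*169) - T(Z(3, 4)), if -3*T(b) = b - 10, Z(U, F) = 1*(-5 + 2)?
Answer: -718/3 ≈ -239.33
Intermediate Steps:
Z(U, F) = -3 (Z(U, F) = 1*(-3) = -3)
T(b) = 10/3 - b/3 (T(b) = -(b - 10)/3 = -(-10 + b)/3 = 10/3 - b/3)
(-66 - 1*169) - T(Z(3, 4)) = (-66 - 1*169) - (10/3 - ⅓*(-3)) = (-66 - 169) - (10/3 + 1) = -235 - 1*13/3 = -235 - 13/3 = -718/3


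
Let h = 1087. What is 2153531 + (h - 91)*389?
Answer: 2540975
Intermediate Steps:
2153531 + (h - 91)*389 = 2153531 + (1087 - 91)*389 = 2153531 + 996*389 = 2153531 + 387444 = 2540975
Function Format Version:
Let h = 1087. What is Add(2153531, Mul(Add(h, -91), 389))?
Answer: 2540975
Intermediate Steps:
Add(2153531, Mul(Add(h, -91), 389)) = Add(2153531, Mul(Add(1087, -91), 389)) = Add(2153531, Mul(996, 389)) = Add(2153531, 387444) = 2540975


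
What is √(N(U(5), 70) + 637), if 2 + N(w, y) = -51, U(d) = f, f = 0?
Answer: 2*√146 ≈ 24.166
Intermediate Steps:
U(d) = 0
N(w, y) = -53 (N(w, y) = -2 - 51 = -53)
√(N(U(5), 70) + 637) = √(-53 + 637) = √584 = 2*√146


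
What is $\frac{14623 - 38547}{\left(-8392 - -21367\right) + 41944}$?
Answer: $- \frac{23924}{54919} \approx -0.43562$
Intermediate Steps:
$\frac{14623 - 38547}{\left(-8392 - -21367\right) + 41944} = - \frac{23924}{\left(-8392 + 21367\right) + 41944} = - \frac{23924}{12975 + 41944} = - \frac{23924}{54919}$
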